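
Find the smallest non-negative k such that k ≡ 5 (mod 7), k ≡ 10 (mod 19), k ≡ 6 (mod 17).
1587

Using the Chinese Remainder Theorem:
M = product of moduli = 2261
For equation 1: M_1 = 323, 323 ≡ 1 (mod 7), inverse of 323 mod 7 is 1 (check: 1 × 1 = 1 ≡ 1 (mod 7))
For equation 2: M_2 = 119, 119 ≡ 5 (mod 19), inverse of 119 mod 19 is 4 (check: 5 × 4 = 20 ≡ 1 (mod 19))
For equation 3: M_3 = 133, 133 ≡ 14 (mod 17), inverse of 133 mod 17 is 11 (check: 14 × 11 = 154 ≡ 1 (mod 17))
Combine: k ≡ Σ r_i×M_i×(M_i⁻¹ mod m_i) = 5×323×1 + 10×119×4 + 6×133×11 = 1615 + 4760 + 8778 = 15153
15153 mod 2261 = 1587
k ≡ 1587 (mod 2261)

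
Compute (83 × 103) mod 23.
16

(83 × 103) = 8549
8549 mod 23 = 16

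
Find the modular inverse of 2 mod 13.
2^(-1) ≡ 7 (mod 13). Verification: 2 × 7 = 14 ≡ 1 (mod 13)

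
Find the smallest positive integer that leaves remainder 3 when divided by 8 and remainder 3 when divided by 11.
M = 8 × 11 = 88. M₁ = 11, y₁ ≡ 3 (mod 8). M₂ = 8, y₂ ≡ 7 (mod 11). x = 3×11×3 + 3×8×7 ≡ 3 (mod 88). The smallest positive such number is 3.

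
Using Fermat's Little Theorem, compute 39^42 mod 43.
By Fermat's Little Theorem, 39^{42} ≡ 1 (mod 43) since 43 is prime and gcd(39, 43) = 1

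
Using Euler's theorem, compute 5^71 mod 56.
By Euler: 5^{24} ≡ 1 (mod 56) since gcd(5, 56) = 1. 71 = 2×24 + 23. So 5^{71} ≡ 5^{23} ≡ 45 (mod 56)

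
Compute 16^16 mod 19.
Using repeated squaring. 16 = 16 (binary 10000). Repeated squaring mod 19: 16^1 ≡ 16; 16^2 ≡ 16² = 256 ≡ 9; 16^4 ≡ 9² = 81 ≡ 5; 16^8 ≡ 5² = 25 ≡ 6; 16^16 ≡ 6² = 36 ≡ 17. So 16^16 ≡ 17 (mod 19).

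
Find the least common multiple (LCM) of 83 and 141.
11703

First find GCD(83, 141) using the Euclidean algorithm:
83 = 0 × 141 + 83
141 = 1 × 83 + 58
83 = 1 × 58 + 25
58 = 2 × 25 + 8
25 = 3 × 8 + 1
8 = 8 × 1 + 0
GCD(83, 141) = 1

LCM formula: LCM(a, b) = (a × b) / GCD(a, b)
LCM(83, 141) = (83 × 141) / 1
LCM(83, 141) = 11703 / 1
LCM(83, 141) = 11703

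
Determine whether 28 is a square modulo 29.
By Euler's criterion: 28^{14} ≡ 1 (mod 29). Since this equals 1, 28 is a QR.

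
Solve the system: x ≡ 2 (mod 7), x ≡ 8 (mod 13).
M = 7 × 13 = 91. M₁ = 13, y₁ ≡ 6 (mod 7). M₂ = 7, y₂ ≡ 2 (mod 13). x = 2×13×6 + 8×7×2 ≡ 86 (mod 91)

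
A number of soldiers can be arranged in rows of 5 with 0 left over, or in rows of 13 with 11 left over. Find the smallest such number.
M = 5 × 13 = 65. M₁ = 13, y₁ ≡ 2 (mod 5). M₂ = 5, y₂ ≡ 8 (mod 13). x = 0×13×2 + 11×5×8 ≡ 50 (mod 65). The smallest positive such number is 50.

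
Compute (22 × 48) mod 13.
3

(22 × 48) = 1056
1056 mod 13 = 3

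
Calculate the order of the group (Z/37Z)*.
36

Prime factorization: 37 = 37
Using the formula φ(n) = n × Π(1 - 1/p) for each prime factor p:
φ(37) = 37 × (1 - 1/37)
φ(37) = 36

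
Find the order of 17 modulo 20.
Powers of 17 mod 20: 17^1≡17, 17^2≡9, 17^3≡13, 17^4≡1. Order = 4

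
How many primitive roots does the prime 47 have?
Number of primitive roots mod 47 = φ(46) = 22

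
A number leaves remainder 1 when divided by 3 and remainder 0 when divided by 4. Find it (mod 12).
M = 3 × 4 = 12. M₁ = 4, y₁ ≡ 1 (mod 3). M₂ = 3, y₂ ≡ 3 (mod 4). r = 1×4×1 + 0×3×3 ≡ 4 (mod 12)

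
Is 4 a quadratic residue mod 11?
By Euler's criterion: 4^{5} ≡ 1 (mod 11). Since this equals 1, 4 is a QR.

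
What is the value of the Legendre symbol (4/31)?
(4/31) = 4^{15} mod 31 = 1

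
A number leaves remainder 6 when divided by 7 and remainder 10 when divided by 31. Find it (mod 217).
M = 7 × 31 = 217. M₁ = 31, y₁ ≡ 5 (mod 7). M₂ = 7, y₂ ≡ 9 (mod 31). y = 6×31×5 + 10×7×9 ≡ 41 (mod 217)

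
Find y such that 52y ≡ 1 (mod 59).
52^(-1) ≡ 42 (mod 59). Verification: 52 × 42 = 2184 ≡ 1 (mod 59)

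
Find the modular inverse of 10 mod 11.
10^(-1) ≡ 10 (mod 11). Verification: 10 × 10 = 100 ≡ 1 (mod 11)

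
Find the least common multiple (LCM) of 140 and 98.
980

First find GCD(140, 98) using the Euclidean algorithm:
140 = 1 × 98 + 42
98 = 2 × 42 + 14
42 = 3 × 14 + 0
GCD(140, 98) = 14

LCM formula: LCM(a, b) = (a × b) / GCD(a, b)
LCM(140, 98) = (140 × 98) / 14
LCM(140, 98) = 13720 / 14
LCM(140, 98) = 980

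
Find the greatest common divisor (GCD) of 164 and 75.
1

Using the Euclidean algorithm:
164 = 2 × 75 + 14
75 = 5 × 14 + 5
14 = 2 × 5 + 4
5 = 1 × 4 + 1
4 = 4 × 1 + 0

GCD(164, 75) = 1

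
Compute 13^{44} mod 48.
1

Using successive squaring:
Binary expansion of 44: 101100
Powers of 13 mod 48 (each is the square of the previous):
  13^1 ≡ 13 (mod 48)
  13^2 ≡ 13² = 169 ≡ 25 (mod 48)
  13^4 ≡ 25² = 625 ≡ 1 (mod 48)
  13^8 ≡ 1² = 1 ≡ 1 (mod 48)
  13^16 ≡ 1² = 1 ≡ 1 (mod 48)
  13^32 ≡ 1² = 1 ≡ 1 (mod 48)
44 = 32 + 8 + 4, so 13^44 = 13^32 × 13^8 × 13^4 ≡ 1 × 1 × 1 (mod 48)
Multiplying step by step:
  1 × 1 = 1 ≡ 1 (mod 48)
  1 × 1 = 1 ≡ 1 (mod 48)
Result: 13^44 ≡ 1 (mod 48)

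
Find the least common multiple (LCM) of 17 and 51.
51

First find GCD(17, 51) using the Euclidean algorithm:
17 = 0 × 51 + 17
51 = 3 × 17 + 0
GCD(17, 51) = 17

LCM formula: LCM(a, b) = (a × b) / GCD(a, b)
LCM(17, 51) = (17 × 51) / 17
LCM(17, 51) = 867 / 17
LCM(17, 51) = 51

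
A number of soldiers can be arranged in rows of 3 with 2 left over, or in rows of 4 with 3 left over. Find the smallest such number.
M = 3 × 4 = 12. M₁ = 4, y₁ ≡ 1 (mod 3). M₂ = 3, y₂ ≡ 3 (mod 4). k = 2×4×1 + 3×3×3 ≡ 11 (mod 12). The smallest positive such number is 11.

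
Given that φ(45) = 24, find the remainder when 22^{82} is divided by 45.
By Euler: 22^{24} ≡ 1 (mod 45) since gcd(22, 45) = 1. 82 = 3×24 + 10. So 22^{82} ≡ 22^{10} ≡ 4 (mod 45)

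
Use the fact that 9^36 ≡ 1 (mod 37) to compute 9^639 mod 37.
By Fermat: 9^{36} ≡ 1 (mod 37). 639 ≡ 27 (mod 36). So 9^{639} ≡ 9^{27} ≡ 1 (mod 37)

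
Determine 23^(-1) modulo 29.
23^(-1) ≡ 24 (mod 29). Verification: 23 × 24 = 552 ≡ 1 (mod 29)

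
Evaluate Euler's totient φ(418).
180

Prime factorization: 418 = 2 × 11 × 19
Using the formula φ(n) = n × Π(1 - 1/p) for each prime factor p:
φ(418) = 418 × (1 - 1/2) × (1 - 1/11) × (1 - 1/19)
φ(418) = 180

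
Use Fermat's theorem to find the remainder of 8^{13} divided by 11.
6

By Fermat's Little Theorem, a^(p-1) ≡ 1 (mod p) for prime p and gcd(a, p) = 1
Here p = 11, so 8^10 ≡ 1 (mod 11)
We can reduce the exponent: 13 mod 10 = 3
So 8^13 ≡ 8^3 (mod 11)
Computing: 8^3 mod 11 = 6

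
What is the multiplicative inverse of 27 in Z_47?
7

Using Extended Euclidean Algorithm:
gcd(27, 47) = 1
Bezout coefficients: 27 × 7 + 47 × -4 = 1
So 27 × 7 ≡ 1 (mod 47)
The inverse is 7 mod 47 = 7
Verification: 27 × 7 = 189 = 4 × 47 + 1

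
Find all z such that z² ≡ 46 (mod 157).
The square roots of 46 mod 157 are 108 and 49. Verify: 108² = 11664 ≡ 46 (mod 157)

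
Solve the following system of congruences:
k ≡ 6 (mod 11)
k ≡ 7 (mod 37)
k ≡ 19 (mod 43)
1524

Using the Chinese Remainder Theorem:
M = product of moduli = 17501
For equation 1: M_1 = 1591, 1591 ≡ 7 (mod 11), inverse of 1591 mod 11 is 8 (check: 7 × 8 = 56 ≡ 1 (mod 11))
For equation 2: M_2 = 473, 473 ≡ 29 (mod 37), inverse of 473 mod 37 is 23 (check: 29 × 23 = 667 ≡ 1 (mod 37))
For equation 3: M_3 = 407, 407 ≡ 20 (mod 43), inverse of 407 mod 43 is 28 (check: 20 × 28 = 560 ≡ 1 (mod 43))
Combine: k ≡ Σ r_i×M_i×(M_i⁻¹ mod m_i) = 6×1591×8 + 7×473×23 + 19×407×28 = 76368 + 76153 + 216524 = 369045
369045 mod 17501 = 1524
k ≡ 1524 (mod 17501)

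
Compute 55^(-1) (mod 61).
10

Using Extended Euclidean Algorithm:
gcd(55, 61) = 1
Bezout coefficients: 55 × 10 + 61 × -9 = 1
So 55 × 10 ≡ 1 (mod 61)
The inverse is 10 mod 61 = 10
Verification: 55 × 10 = 550 = 9 × 61 + 1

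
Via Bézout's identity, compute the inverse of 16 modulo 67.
Extended GCD: 16(21) + 67(-5) = 1. So 16^(-1) ≡ 21 ≡ 21 (mod 67). Verify: 16 × 21 = 336 ≡ 1 (mod 67)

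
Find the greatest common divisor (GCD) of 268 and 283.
1

Using the Euclidean algorithm:
268 = 0 × 283 + 268
283 = 1 × 268 + 15
268 = 17 × 15 + 13
15 = 1 × 13 + 2
13 = 6 × 2 + 1
2 = 2 × 1 + 0

GCD(268, 283) = 1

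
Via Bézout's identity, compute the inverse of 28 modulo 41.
Extended GCD: 28(-19) + 41(13) = 1. So 28^(-1) ≡ 22 ≡ 22 (mod 41). Verify: 28 × 22 = 616 ≡ 1 (mod 41)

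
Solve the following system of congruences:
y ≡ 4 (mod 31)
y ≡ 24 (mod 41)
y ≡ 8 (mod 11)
13923

Using the Chinese Remainder Theorem:
M = product of moduli = 13981
For equation 1: M_1 = 451, 451 ≡ 17 (mod 31), inverse of 451 mod 31 is 11 (check: 17 × 11 = 187 ≡ 1 (mod 31))
For equation 2: M_2 = 341, 341 ≡ 13 (mod 41), inverse of 341 mod 41 is 19 (check: 13 × 19 = 247 ≡ 1 (mod 41))
For equation 3: M_3 = 1271, 1271 ≡ 6 (mod 11), inverse of 1271 mod 11 is 2 (check: 6 × 2 = 12 ≡ 1 (mod 11))
Combine: y ≡ Σ r_i×M_i×(M_i⁻¹ mod m_i) = 4×451×11 + 24×341×19 + 8×1271×2 = 19844 + 155496 + 20336 = 195676
195676 mod 13981 = 13923
y ≡ 13923 (mod 13981)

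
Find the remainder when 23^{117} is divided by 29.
By Fermat: 23^{28} ≡ 1 (mod 29). 117 = 4×28 + 5. So 23^{117} ≡ 23^{5} ≡ 25 (mod 29)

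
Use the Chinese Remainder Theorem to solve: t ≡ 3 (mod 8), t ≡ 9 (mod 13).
M = 8 × 13 = 104. M₁ = 13, y₁ ≡ 5 (mod 8). M₂ = 8, y₂ ≡ 5 (mod 13). t = 3×13×5 + 9×8×5 ≡ 35 (mod 104)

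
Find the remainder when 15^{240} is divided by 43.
By Fermat: 15^{42} ≡ 1 (mod 43). 240 = 5×42 + 30. So 15^{240} ≡ 15^{30} ≡ 16 (mod 43)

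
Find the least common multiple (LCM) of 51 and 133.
6783

First find GCD(51, 133) using the Euclidean algorithm:
51 = 0 × 133 + 51
133 = 2 × 51 + 31
51 = 1 × 31 + 20
31 = 1 × 20 + 11
20 = 1 × 11 + 9
11 = 1 × 9 + 2
9 = 4 × 2 + 1
2 = 2 × 1 + 0
GCD(51, 133) = 1

LCM formula: LCM(a, b) = (a × b) / GCD(a, b)
LCM(51, 133) = (51 × 133) / 1
LCM(51, 133) = 6783 / 1
LCM(51, 133) = 6783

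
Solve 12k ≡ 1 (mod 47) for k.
12^(-1) ≡ 4 (mod 47). Verification: 12 × 4 = 48 ≡ 1 (mod 47)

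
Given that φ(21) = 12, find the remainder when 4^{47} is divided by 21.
By Euler: 4^{12} ≡ 1 (mod 21) since gcd(4, 21) = 1. 47 = 3×12 + 11. So 4^{47} ≡ 4^{11} ≡ 16 (mod 21)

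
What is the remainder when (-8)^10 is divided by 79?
(-8) ≡ 71 (mod 79). 10 = 8 + 2 (binary 1010). Repeated squaring mod 79: 71^1 ≡ 71; 71^2 ≡ 71² = 5041 ≡ 64; 71^4 ≡ 64² = 4096 ≡ 67; 71^8 ≡ 67² = 4489 ≡ 65. Multiply: (-8)^10 ≡ 71^8 × 71^2 ≡ 65 × 64 (mod 79): 65 × 64 = 4160 ≡ 52. So (-8)^10 ≡ 52 (mod 79).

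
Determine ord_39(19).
Powers of 19 mod 39: 19^1≡19, 19^2≡10, 19^3≡34, 19^4≡22, 19^5≡28, 19^6≡25, 19^7≡7, 19^8≡16, 19^9≡31, 19^10≡4, 19^11≡37, 19^12≡1. Order = 12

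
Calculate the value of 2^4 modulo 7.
4 = 4 (binary 100). Repeated squaring mod 7: 2^1 ≡ 2; 2^2 ≡ 2² = 4 ≡ 4; 2^4 ≡ 4² = 16 ≡ 2. So 2^4 ≡ 2 (mod 7).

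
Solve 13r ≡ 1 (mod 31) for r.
13^(-1) ≡ 12 (mod 31). Verification: 13 × 12 = 156 ≡ 1 (mod 31)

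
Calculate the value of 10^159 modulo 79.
Using Fermat: 10^{78} ≡ 1 (mod 79). 159 ≡ 3 (mod 78). So 10^{159} ≡ 10^{3} ≡ 52 (mod 79)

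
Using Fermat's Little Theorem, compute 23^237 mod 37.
By Fermat: 23^{36} ≡ 1 (mod 37). 237 = 6×36 + 21. So 23^{237} ≡ 23^{21} ≡ 6 (mod 37)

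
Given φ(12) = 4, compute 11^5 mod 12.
By Euler: 11^{4} ≡ 1 (mod 12) since gcd(11, 12) = 1. 5 = 1×4 + 1. So 11^{5} ≡ 11^{1} ≡ 11 (mod 12)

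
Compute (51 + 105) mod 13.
0

(51 + 105) = 156
156 mod 13 = 0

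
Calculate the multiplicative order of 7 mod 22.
Powers of 7 mod 22: 7^1≡7, 7^2≡5, 7^3≡13, 7^4≡3, 7^5≡21, 7^6≡15, 7^7≡17, 7^8≡9, 7^9≡19, 7^10≡1. Order = 10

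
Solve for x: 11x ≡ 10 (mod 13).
8

Since gcd(11, 13) = 1 divides 10, a solution exists.
Multiply both sides by the inverse of 11 mod 13:
  11^(-1) mod 13 = 6
  x ≡ 6 × 10 ≡ 60 ≡ 8 (mod 13)
Verification: 11 × 8 = 88 = 6 × 13 + 10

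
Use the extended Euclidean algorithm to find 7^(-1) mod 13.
Extended GCD: 7(2) + 13(-1) = 1. So 7^(-1) ≡ 2 ≡ 2 (mod 13). Verify: 7 × 2 = 14 ≡ 1 (mod 13)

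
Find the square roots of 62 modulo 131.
The square roots of 62 mod 131 are 113 and 18. Verify: 113² = 12769 ≡ 62 (mod 131)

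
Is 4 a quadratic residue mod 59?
By Euler's criterion: 4^{29} ≡ 1 (mod 59). Since this equals 1, 4 is a QR.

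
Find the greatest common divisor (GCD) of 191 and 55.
1

Using the Euclidean algorithm:
191 = 3 × 55 + 26
55 = 2 × 26 + 3
26 = 8 × 3 + 2
3 = 1 × 2 + 1
2 = 2 × 1 + 0

GCD(191, 55) = 1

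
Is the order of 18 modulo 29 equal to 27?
No, the actual order is 28, not 27.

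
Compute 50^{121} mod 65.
50

Using successive squaring:
Binary expansion of 121: 1111001
Powers of 50 mod 65 (each is the square of the previous):
  50^1 ≡ 50 (mod 65)
  50^2 ≡ 50² = 2500 ≡ 30 (mod 65)
  50^4 ≡ 30² = 900 ≡ 55 (mod 65)
  50^8 ≡ 55² = 3025 ≡ 35 (mod 65)
  50^16 ≡ 35² = 1225 ≡ 55 (mod 65)
  50^32 ≡ 55² = 3025 ≡ 35 (mod 65)
  50^64 ≡ 35² = 1225 ≡ 55 (mod 65)
121 = 64 + 32 + 16 + 8 + 1, so 50^121 = 50^64 × 50^32 × 50^16 × 50^8 × 50^1 ≡ 55 × 35 × 55 × 35 × 50 (mod 65)
Multiplying step by step:
  55 × 35 = 1925 ≡ 40 (mod 65)
  40 × 55 = 2200 ≡ 55 (mod 65)
  55 × 35 = 1925 ≡ 40 (mod 65)
  40 × 50 = 2000 ≡ 50 (mod 65)
Result: 50^121 ≡ 50 (mod 65)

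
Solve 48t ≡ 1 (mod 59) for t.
16

Using Extended Euclidean Algorithm:
gcd(48, 59) = 1
Bezout coefficients: 48 × 16 + 59 × -13 = 1
So 48 × 16 ≡ 1 (mod 59)
The inverse is 16 mod 59 = 16
Verification: 48 × 16 = 768 = 13 × 59 + 1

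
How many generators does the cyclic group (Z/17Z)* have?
8

The number of primitive roots modulo p is φ(p-1) = φ(16)
φ(16) = 8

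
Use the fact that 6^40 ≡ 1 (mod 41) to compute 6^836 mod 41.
By Fermat: 6^{40} ≡ 1 (mod 41). 836 ≡ 36 (mod 40). So 6^{836} ≡ 6^{36} ≡ 23 (mod 41)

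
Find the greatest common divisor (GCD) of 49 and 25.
1

Using the Euclidean algorithm:
49 = 1 × 25 + 24
25 = 1 × 24 + 1
24 = 24 × 1 + 0

GCD(49, 25) = 1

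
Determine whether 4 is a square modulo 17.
By Euler's criterion: 4^{8} ≡ 1 (mod 17). Since this equals 1, 4 is a QR.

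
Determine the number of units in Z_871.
792

Prime factorization: 871 = 13 × 67
Using the formula φ(n) = n × Π(1 - 1/p) for each prime factor p:
φ(871) = 871 × (1 - 1/13) × (1 - 1/67)
φ(871) = 792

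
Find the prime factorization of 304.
2^4 × 19

Divide by primes starting from smallest:
304 ÷ 2 = 152
152 ÷ 2 = 76
76 ÷ 2 = 38
38 ÷ 2 = 19
19 ÷ 19 = 1

304 = 2^4 × 19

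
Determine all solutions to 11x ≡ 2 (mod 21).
4

Since gcd(11, 21) = 1 divides 2, a solution exists.
Multiply both sides by the inverse of 11 mod 21:
  11^(-1) mod 21 = 2
  x ≡ 2 × 2 ≡ 4 ≡ 4 (mod 21)
Verification: 11 × 4 = 44 = 2 × 21 + 2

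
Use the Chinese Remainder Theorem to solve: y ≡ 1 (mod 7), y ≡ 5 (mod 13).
M = 7 × 13 = 91. M₁ = 13, y₁ ≡ 6 (mod 7). M₂ = 7, y₂ ≡ 2 (mod 13). y = 1×13×6 + 5×7×2 ≡ 57 (mod 91)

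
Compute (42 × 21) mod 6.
0

(42 × 21) = 882
882 mod 6 = 0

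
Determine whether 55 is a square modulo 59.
By Euler's criterion: 55^{29} ≡ 58 (mod 59). Since this equals -1 (≡ 58), 55 is not a QR.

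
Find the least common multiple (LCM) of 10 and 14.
70

First find GCD(10, 14) using the Euclidean algorithm:
10 = 0 × 14 + 10
14 = 1 × 10 + 4
10 = 2 × 4 + 2
4 = 2 × 2 + 0
GCD(10, 14) = 2

LCM formula: LCM(a, b) = (a × b) / GCD(a, b)
LCM(10, 14) = (10 × 14) / 2
LCM(10, 14) = 140 / 2
LCM(10, 14) = 70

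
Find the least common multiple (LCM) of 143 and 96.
13728

First find GCD(143, 96) using the Euclidean algorithm:
143 = 1 × 96 + 47
96 = 2 × 47 + 2
47 = 23 × 2 + 1
2 = 2 × 1 + 0
GCD(143, 96) = 1

LCM formula: LCM(a, b) = (a × b) / GCD(a, b)
LCM(143, 96) = (143 × 96) / 1
LCM(143, 96) = 13728 / 1
LCM(143, 96) = 13728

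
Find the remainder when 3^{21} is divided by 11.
By Fermat: 3^{10} ≡ 1 (mod 11). 21 = 2×10 + 1. So 3^{21} ≡ 3^{1} ≡ 3 (mod 11)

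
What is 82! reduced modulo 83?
By Wilson's theorem, (82)! ≡ -1 ≡ 82 (mod 83)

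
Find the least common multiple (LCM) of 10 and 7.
70

First find GCD(10, 7) using the Euclidean algorithm:
10 = 1 × 7 + 3
7 = 2 × 3 + 1
3 = 3 × 1 + 0
GCD(10, 7) = 1

LCM formula: LCM(a, b) = (a × b) / GCD(a, b)
LCM(10, 7) = (10 × 7) / 1
LCM(10, 7) = 70 / 1
LCM(10, 7) = 70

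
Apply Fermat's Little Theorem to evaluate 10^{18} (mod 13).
1

By Fermat's Little Theorem, a^(p-1) ≡ 1 (mod p) for prime p and gcd(a, p) = 1
Here p = 13, so 10^12 ≡ 1 (mod 13)
We can reduce the exponent: 18 mod 12 = 6
So 10^18 ≡ 10^6 (mod 13)
Computing: 10^6 mod 13 = 1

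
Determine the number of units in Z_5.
4

Prime factorization: 5 = 5
Using the formula φ(n) = n × Π(1 - 1/p) for each prime factor p:
φ(5) = 5 × (1 - 1/5)
φ(5) = 4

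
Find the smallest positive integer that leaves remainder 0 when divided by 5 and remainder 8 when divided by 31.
M = 5 × 31 = 155. M₁ = 31, y₁ ≡ 1 (mod 5). M₂ = 5, y₂ ≡ 25 (mod 31). y = 0×31×1 + 8×5×25 ≡ 70 (mod 155). The smallest positive such number is 70.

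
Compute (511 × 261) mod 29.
0

(511 × 261) = 133371
133371 mod 29 = 0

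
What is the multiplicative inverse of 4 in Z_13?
4^(-1) ≡ 10 (mod 13). Verification: 4 × 10 = 40 ≡ 1 (mod 13)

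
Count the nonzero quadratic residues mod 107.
For prime 107, there are (p-1)/2 = (107-1)/2 = 53 quadratic residues (excluding 0).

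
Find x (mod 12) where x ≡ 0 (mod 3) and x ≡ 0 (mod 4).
M = 3 × 4 = 12. M₁ = 4, y₁ ≡ 1 (mod 3). M₂ = 3, y₂ ≡ 3 (mod 4). x = 0×4×1 + 0×3×3 ≡ 0 (mod 12)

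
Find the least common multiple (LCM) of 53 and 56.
2968

First find GCD(53, 56) using the Euclidean algorithm:
53 = 0 × 56 + 53
56 = 1 × 53 + 3
53 = 17 × 3 + 2
3 = 1 × 2 + 1
2 = 2 × 1 + 0
GCD(53, 56) = 1

LCM formula: LCM(a, b) = (a × b) / GCD(a, b)
LCM(53, 56) = (53 × 56) / 1
LCM(53, 56) = 2968 / 1
LCM(53, 56) = 2968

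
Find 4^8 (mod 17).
8 = 8 (binary 1000). Repeated squaring mod 17: 4^1 ≡ 4; 4^2 ≡ 4² = 16 ≡ 16; 4^4 ≡ 16² = 256 ≡ 1; 4^8 ≡ 1² = 1 ≡ 1. So 4^8 ≡ 1 (mod 17).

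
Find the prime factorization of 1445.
5 × 17^2

Divide by primes starting from smallest:
1445 ÷ 5 = 289
289 ÷ 17 = 17
17 ÷ 17 = 1

1445 = 5 × 17^2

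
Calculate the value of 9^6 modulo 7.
9 ≡ 2 (mod 7). 6 = 4 + 2 (binary 110). Repeated squaring mod 7: 2^1 ≡ 2; 2^2 ≡ 2² = 4 ≡ 4; 2^4 ≡ 4² = 16 ≡ 2. Multiply: 9^6 ≡ 2^4 × 2^2 ≡ 2 × 4 (mod 7): 2 × 4 = 8 ≡ 1. So 9^6 ≡ 1 (mod 7).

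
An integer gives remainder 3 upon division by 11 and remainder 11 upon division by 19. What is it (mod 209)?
M = 11 × 19 = 209. M₁ = 19, y₁ ≡ 7 (mod 11). M₂ = 11, y₂ ≡ 7 (mod 19). y = 3×19×7 + 11×11×7 ≡ 201 (mod 209). The smallest positive such number is 201.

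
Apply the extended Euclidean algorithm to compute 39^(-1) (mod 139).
Extended GCD: 39(-57) + 139(16) = 1. So 39^(-1) ≡ 82 ≡ 82 (mod 139). Verify: 39 × 82 = 3198 ≡ 1 (mod 139)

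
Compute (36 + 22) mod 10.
8

(36 + 22) = 58
58 mod 10 = 8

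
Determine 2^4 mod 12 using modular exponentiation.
4 = 4 (binary 100). Repeated squaring mod 12: 2^1 ≡ 2; 2^2 ≡ 2² = 4 ≡ 4; 2^4 ≡ 4² = 16 ≡ 4. So 2^4 ≡ 4 (mod 12).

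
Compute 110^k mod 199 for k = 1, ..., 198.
g^1, g^2, ..., g^{198} mod 199: {110, 160, 88, 128, 150, 182, 120, 66, 96, 13, 37, 90, 149, 72, 159, 177, 167, 62, 54, 169, 83, 175, 146, 140, 77, 112, 181, 10, 105, 8, 84, 86, 107, 29, 6, 63, 164, 130, 171, 104, 97, 123, 197, 178, 78, 23, 142, 98, 34, 158, 67, 7, 173, 125, 19, 100, 55, 80, 44, 64, 75, 91, 60, 33, 48, 106, 118, 45, 174, 36, 179, 188, 183, 31, 27, 184, 141, 187, 73, 70, 138, 56, 190, 5, 152, 4, 42, 43, 153, 114, 3, 131, 82, 65, 185, 52, 148, 161, 198, 89, 39, 111, 71, 49, 17, 79, 133, 103, 186, 162, 109, 50, 127, 40, 22, 32, 137, 145, 30, 116, 24, 53, 59, 122, 87, 18, 189, 94, 191, 115, 113, 92, 170, 193, 136, 35, 69, 28, 95, 102, 76, 2, 21, 121, 176, 57, 101, 165, 41, 132, 192, 26, 74, 180, 99, 144, 119, 155, 135, 124, 108, 139, 166, 151, 93, 81, 154, 25, 163, 20, 11, 16, 168, 172, 15, 58, 12, 126, 129, 61, 143, 9, 194, 47, 195, 157, 156, 46, 85, 196, 68, 117, 134, 14, 147, 51, 38, 1}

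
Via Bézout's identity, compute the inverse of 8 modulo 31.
Extended GCD: 8(4) + 31(-1) = 1. So 8^(-1) ≡ 4 ≡ 4 (mod 31). Verify: 8 × 4 = 32 ≡ 1 (mod 31)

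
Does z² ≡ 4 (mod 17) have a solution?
By Euler's criterion: 4^{8} ≡ 1 (mod 17). Since this equals 1, 4 is a QR.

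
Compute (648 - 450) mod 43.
26

(648 - 450) = 198
198 mod 43 = 26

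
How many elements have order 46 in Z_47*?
Number of primitive roots mod 47 = φ(46) = 22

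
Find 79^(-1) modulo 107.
42

Using Extended Euclidean Algorithm:
gcd(79, 107) = 1
Bezout coefficients: 79 × 42 + 107 × -31 = 1
So 79 × 42 ≡ 1 (mod 107)
The inverse is 42 mod 107 = 42
Verification: 79 × 42 = 3318 = 31 × 107 + 1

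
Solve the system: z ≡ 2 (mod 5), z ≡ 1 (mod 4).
M = 5 × 4 = 20. M₁ = 4, y₁ ≡ 4 (mod 5). M₂ = 5, y₂ ≡ 1 (mod 4). z = 2×4×4 + 1×5×1 ≡ 17 (mod 20)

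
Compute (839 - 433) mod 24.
22

(839 - 433) = 406
406 mod 24 = 22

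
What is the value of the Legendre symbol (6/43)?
(6/43) = 6^{21} mod 43 = 1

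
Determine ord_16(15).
Powers of 15 mod 16: 15^1≡15, 15^2≡1. Order = 2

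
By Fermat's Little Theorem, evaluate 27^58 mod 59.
By Fermat's Little Theorem, 27^{58} ≡ 1 (mod 59) since 59 is prime and gcd(27, 59) = 1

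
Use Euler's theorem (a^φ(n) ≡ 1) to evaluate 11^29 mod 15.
By Euler: 11^{8} ≡ 1 (mod 15) since gcd(11, 15) = 1. 29 = 3×8 + 5. So 11^{29} ≡ 11^{5} ≡ 11 (mod 15)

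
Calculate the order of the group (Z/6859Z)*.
6498

Prime factorization: 6859 = 19^3
Using the formula φ(n) = n × Π(1 - 1/p) for each prime factor p:
φ(6859) = 6859 × (1 - 1/19)
φ(6859) = 6498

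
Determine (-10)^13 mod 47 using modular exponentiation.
Using repeated squaring. (-10) ≡ 37 (mod 47). 13 = 8 + 4 + 1 (binary 1101). Repeated squaring mod 47: 37^1 ≡ 37; 37^2 ≡ 37² = 1369 ≡ 6; 37^4 ≡ 6² = 36 ≡ 36; 37^8 ≡ 36² = 1296 ≡ 27. Multiply: (-10)^13 ≡ 37^8 × 37^4 × 37^1 ≡ 27 × 36 × 37 (mod 47): 27 × 36 = 972 ≡ 32; 32 × 37 = 1184 ≡ 9. So (-10)^13 ≡ 9 (mod 47).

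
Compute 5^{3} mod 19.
11

Using successive squaring:
Binary expansion of 3: 11
Powers of 5 mod 19 (each is the square of the previous):
  5^1 ≡ 5 (mod 19)
  5^2 ≡ 5² = 25 ≡ 6 (mod 19)
3 = 2 + 1, so 5^3 = 5^2 × 5^1 ≡ 6 × 5 (mod 19)
Multiplying step by step:
  6 × 5 = 30 ≡ 11 (mod 19)
Result: 5^3 ≡ 11 (mod 19)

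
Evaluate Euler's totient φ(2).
1

Prime factorization: 2 = 2
Using the formula φ(n) = n × Π(1 - 1/p) for each prime factor p:
φ(2) = 2 × (1 - 1/2)
φ(2) = 1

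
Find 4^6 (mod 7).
6 = 4 + 2 (binary 110). Repeated squaring mod 7: 4^1 ≡ 4; 4^2 ≡ 4² = 16 ≡ 2; 4^4 ≡ 2² = 4 ≡ 4. Multiply: 4^6 = 4^4 × 4^2 ≡ 4 × 2 (mod 7): 4 × 2 = 8 ≡ 1. So 4^6 ≡ 1 (mod 7).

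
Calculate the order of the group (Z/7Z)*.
6

Prime factorization: 7 = 7
Using the formula φ(n) = n × Π(1 - 1/p) for each prime factor p:
φ(7) = 7 × (1 - 1/7)
φ(7) = 6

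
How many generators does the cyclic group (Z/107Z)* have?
52

The number of primitive roots modulo p is φ(p-1) = φ(106)
φ(106) = 52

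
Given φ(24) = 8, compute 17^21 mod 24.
By Euler: 17^{8} ≡ 1 (mod 24) since gcd(17, 24) = 1. 21 = 2×8 + 5. So 17^{21} ≡ 17^{5} ≡ 17 (mod 24)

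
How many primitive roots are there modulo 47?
Number of primitive roots mod 47 = φ(46) = 22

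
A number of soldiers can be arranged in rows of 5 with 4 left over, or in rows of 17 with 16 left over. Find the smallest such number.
M = 5 × 17 = 85. M₁ = 17, y₁ ≡ 3 (mod 5). M₂ = 5, y₂ ≡ 7 (mod 17). t = 4×17×3 + 16×5×7 ≡ 84 (mod 85). The smallest positive such number is 84.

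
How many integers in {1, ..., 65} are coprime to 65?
48

Prime factorization: 65 = 5 × 13
Using the formula φ(n) = n × Π(1 - 1/p) for each prime factor p:
φ(65) = 65 × (1 - 1/5) × (1 - 1/13)
φ(65) = 48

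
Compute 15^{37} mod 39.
15

Using successive squaring:
Binary expansion of 37: 100101
Powers of 15 mod 39 (each is the square of the previous):
  15^1 ≡ 15 (mod 39)
  15^2 ≡ 15² = 225 ≡ 30 (mod 39)
  15^4 ≡ 30² = 900 ≡ 3 (mod 39)
  15^8 ≡ 3² = 9 ≡ 9 (mod 39)
  15^16 ≡ 9² = 81 ≡ 3 (mod 39)
  15^32 ≡ 3² = 9 ≡ 9 (mod 39)
37 = 32 + 4 + 1, so 15^37 = 15^32 × 15^4 × 15^1 ≡ 9 × 3 × 15 (mod 39)
Multiplying step by step:
  9 × 3 = 27 ≡ 27 (mod 39)
  27 × 15 = 405 ≡ 15 (mod 39)
Result: 15^37 ≡ 15 (mod 39)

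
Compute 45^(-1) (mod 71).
30

Using Extended Euclidean Algorithm:
gcd(45, 71) = 1
Bezout coefficients: 45 × 30 + 71 × -19 = 1
So 45 × 30 ≡ 1 (mod 71)
The inverse is 30 mod 71 = 30
Verification: 45 × 30 = 1350 = 19 × 71 + 1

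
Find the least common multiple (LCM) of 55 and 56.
3080

First find GCD(55, 56) using the Euclidean algorithm:
55 = 0 × 56 + 55
56 = 1 × 55 + 1
55 = 55 × 1 + 0
GCD(55, 56) = 1

LCM formula: LCM(a, b) = (a × b) / GCD(a, b)
LCM(55, 56) = (55 × 56) / 1
LCM(55, 56) = 3080 / 1
LCM(55, 56) = 3080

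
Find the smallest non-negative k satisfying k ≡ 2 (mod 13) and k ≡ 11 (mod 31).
M = 13 × 31 = 403. M₁ = 31, y₁ ≡ 8 (mod 13). M₂ = 13, y₂ ≡ 12 (mod 31). k = 2×31×8 + 11×13×12 ≡ 197 (mod 403)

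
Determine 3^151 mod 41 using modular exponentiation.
Using Fermat: 3^{40} ≡ 1 (mod 41). 151 ≡ 31 (mod 40). So 3^{151} ≡ 3^{31} ≡ 14 (mod 41)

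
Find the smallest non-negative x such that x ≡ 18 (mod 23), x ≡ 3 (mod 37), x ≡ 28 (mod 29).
15543

Using the Chinese Remainder Theorem:
M = product of moduli = 24679
For equation 1: M_1 = 1073, 1073 ≡ 15 (mod 23), inverse of 1073 mod 23 is 20 (check: 15 × 20 = 300 ≡ 1 (mod 23))
For equation 2: M_2 = 667, 667 ≡ 1 (mod 37), inverse of 667 mod 37 is 1 (check: 1 × 1 = 1 ≡ 1 (mod 37))
For equation 3: M_3 = 851, 851 ≡ 10 (mod 29), inverse of 851 mod 29 is 3 (check: 10 × 3 = 30 ≡ 1 (mod 29))
Combine: x ≡ Σ r_i×M_i×(M_i⁻¹ mod m_i) = 18×1073×20 + 3×667×1 + 28×851×3 = 386280 + 2001 + 71484 = 459765
459765 mod 24679 = 15543
x ≡ 15543 (mod 24679)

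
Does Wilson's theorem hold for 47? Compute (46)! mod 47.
(46)! mod 47 = 46. Since this equals -1 (mod 47), Wilson confirms 47 is prime.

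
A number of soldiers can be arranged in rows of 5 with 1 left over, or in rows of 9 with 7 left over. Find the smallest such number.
M = 5 × 9 = 45. M₁ = 9, y₁ ≡ 4 (mod 5). M₂ = 5, y₂ ≡ 2 (mod 9). r = 1×9×4 + 7×5×2 ≡ 16 (mod 45). The smallest positive such number is 16.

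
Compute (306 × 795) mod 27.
0

(306 × 795) = 243270
243270 mod 27 = 0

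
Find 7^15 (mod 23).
Using repeated squaring. 15 = 8 + 4 + 2 + 1 (binary 1111). Repeated squaring mod 23: 7^1 ≡ 7; 7^2 ≡ 7² = 49 ≡ 3; 7^4 ≡ 3² = 9 ≡ 9; 7^8 ≡ 9² = 81 ≡ 12. Multiply: 7^15 = 7^8 × 7^4 × 7^2 × 7^1 ≡ 12 × 9 × 3 × 7 (mod 23): 12 × 9 = 108 ≡ 16; 16 × 3 = 48 ≡ 2; 2 × 7 = 14 ≡ 14. So 7^15 ≡ 14 (mod 23).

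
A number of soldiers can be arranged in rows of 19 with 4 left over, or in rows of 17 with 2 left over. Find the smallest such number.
M = 19 × 17 = 323. M₁ = 17, y₁ ≡ 9 (mod 19). M₂ = 19, y₂ ≡ 9 (mod 17). x = 4×17×9 + 2×19×9 ≡ 308 (mod 323). The smallest positive such number is 308.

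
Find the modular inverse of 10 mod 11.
10^(-1) ≡ 10 (mod 11). Verification: 10 × 10 = 100 ≡ 1 (mod 11)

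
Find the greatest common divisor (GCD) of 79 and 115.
1

Using the Euclidean algorithm:
79 = 0 × 115 + 79
115 = 1 × 79 + 36
79 = 2 × 36 + 7
36 = 5 × 7 + 1
7 = 7 × 1 + 0

GCD(79, 115) = 1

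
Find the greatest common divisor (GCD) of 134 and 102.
2

Using the Euclidean algorithm:
134 = 1 × 102 + 32
102 = 3 × 32 + 6
32 = 5 × 6 + 2
6 = 3 × 2 + 0

GCD(134, 102) = 2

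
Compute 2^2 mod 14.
2 = 2 (binary 10). Repeated squaring mod 14: 2^1 ≡ 2; 2^2 ≡ 2² = 4 ≡ 4. So 2^2 ≡ 4 (mod 14).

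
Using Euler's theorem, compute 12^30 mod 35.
By Euler: 12^{24} ≡ 1 (mod 35) since gcd(12, 35) = 1. 30 = 1×24 + 6. So 12^{30} ≡ 12^{6} ≡ 29 (mod 35)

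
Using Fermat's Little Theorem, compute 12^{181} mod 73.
12

By Fermat's Little Theorem, a^(p-1) ≡ 1 (mod p) for prime p and gcd(a, p) = 1
Here p = 73, so 12^72 ≡ 1 (mod 73)
We can reduce the exponent: 181 mod 72 = 37
So 12^181 ≡ 12^37 (mod 73)
Computing: 12^37 mod 73 = 12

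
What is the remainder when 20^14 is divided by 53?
Using repeated squaring. 14 = 8 + 4 + 2 (binary 1110). Repeated squaring mod 53: 20^1 ≡ 20; 20^2 ≡ 20² = 400 ≡ 29; 20^4 ≡ 29² = 841 ≡ 46; 20^8 ≡ 46² = 2116 ≡ 49. Multiply: 20^14 = 20^8 × 20^4 × 20^2 ≡ 49 × 46 × 29 (mod 53): 49 × 46 = 2254 ≡ 28; 28 × 29 = 812 ≡ 17. So 20^14 ≡ 17 (mod 53).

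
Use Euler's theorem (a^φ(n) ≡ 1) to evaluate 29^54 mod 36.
By Euler: 29^{12} ≡ 1 (mod 36) since gcd(29, 36) = 1. 54 = 4×12 + 6. So 29^{54} ≡ 29^{6} ≡ 1 (mod 36)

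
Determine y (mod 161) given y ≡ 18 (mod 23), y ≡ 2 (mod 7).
156

Using the Chinese Remainder Theorem:
M = product of moduli = 161
For equation 1: M_1 = 7, 7 ≡ 7 (mod 23), inverse of 7 mod 23 is 10 (check: 7 × 10 = 70 ≡ 1 (mod 23))
For equation 2: M_2 = 23, 23 ≡ 2 (mod 7), inverse of 23 mod 7 is 4 (check: 2 × 4 = 8 ≡ 1 (mod 7))
Combine: y ≡ Σ r_i×M_i×(M_i⁻¹ mod m_i) = 18×7×10 + 2×23×4 = 1260 + 184 = 1444
1444 mod 161 = 156
y ≡ 156 (mod 161)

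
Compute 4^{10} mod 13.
9

Using successive squaring:
Binary expansion of 10: 1010
Powers of 4 mod 13 (each is the square of the previous):
  4^1 ≡ 4 (mod 13)
  4^2 ≡ 4² = 16 ≡ 3 (mod 13)
  4^4 ≡ 3² = 9 ≡ 9 (mod 13)
  4^8 ≡ 9² = 81 ≡ 3 (mod 13)
10 = 8 + 2, so 4^10 = 4^8 × 4^2 ≡ 3 × 3 (mod 13)
Multiplying step by step:
  3 × 3 = 9 ≡ 9 (mod 13)
Result: 4^10 ≡ 9 (mod 13)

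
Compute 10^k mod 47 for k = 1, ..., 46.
g^1, g^2, ..., g^{46} mod 47: {10, 6, 13, 36, 31, 28, 45, 27, 35, 21, 22, 32, 38, 4, 40, 24, 5, 3, 30, 18, 39, 14, 46, 37, 41, 34, 11, 16, 19, 2, 20, 12, 26, 25, 15, 9, 43, 7, 23, 42, 44, 17, 29, 8, 33, 1}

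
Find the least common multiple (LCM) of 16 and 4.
16

First find GCD(16, 4) using the Euclidean algorithm:
16 = 4 × 4 + 0
GCD(16, 4) = 4

LCM formula: LCM(a, b) = (a × b) / GCD(a, b)
LCM(16, 4) = (16 × 4) / 4
LCM(16, 4) = 64 / 4
LCM(16, 4) = 16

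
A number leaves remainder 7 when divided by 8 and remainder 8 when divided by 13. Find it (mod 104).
M = 8 × 13 = 104. M₁ = 13, y₁ ≡ 5 (mod 8). M₂ = 8, y₂ ≡ 5 (mod 13). t = 7×13×5 + 8×8×5 ≡ 47 (mod 104)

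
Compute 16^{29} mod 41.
18

Using successive squaring:
Binary expansion of 29: 11101
Powers of 16 mod 41 (each is the square of the previous):
  16^1 ≡ 16 (mod 41)
  16^2 ≡ 16² = 256 ≡ 10 (mod 41)
  16^4 ≡ 10² = 100 ≡ 18 (mod 41)
  16^8 ≡ 18² = 324 ≡ 37 (mod 41)
  16^16 ≡ 37² = 1369 ≡ 16 (mod 41)
29 = 16 + 8 + 4 + 1, so 16^29 = 16^16 × 16^8 × 16^4 × 16^1 ≡ 16 × 37 × 18 × 16 (mod 41)
Multiplying step by step:
  16 × 37 = 592 ≡ 18 (mod 41)
  18 × 18 = 324 ≡ 37 (mod 41)
  37 × 16 = 592 ≡ 18 (mod 41)
Result: 16^29 ≡ 18 (mod 41)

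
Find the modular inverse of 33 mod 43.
33^(-1) ≡ 30 (mod 43). Verification: 33 × 30 = 990 ≡ 1 (mod 43)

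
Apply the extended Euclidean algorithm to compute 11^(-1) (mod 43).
Extended GCD: 11(4) + 43(-1) = 1. So 11^(-1) ≡ 4 ≡ 4 (mod 43). Verify: 11 × 4 = 44 ≡ 1 (mod 43)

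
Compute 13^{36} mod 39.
13

Using successive squaring:
Binary expansion of 36: 100100
Powers of 13 mod 39 (each is the square of the previous):
  13^1 ≡ 13 (mod 39)
  13^2 ≡ 13² = 169 ≡ 13 (mod 39)
  13^4 ≡ 13² = 169 ≡ 13 (mod 39)
  13^8 ≡ 13² = 169 ≡ 13 (mod 39)
  13^16 ≡ 13² = 169 ≡ 13 (mod 39)
  13^32 ≡ 13² = 169 ≡ 13 (mod 39)
36 = 32 + 4, so 13^36 = 13^32 × 13^4 ≡ 13 × 13 (mod 39)
Multiplying step by step:
  13 × 13 = 169 ≡ 13 (mod 39)
Result: 13^36 ≡ 13 (mod 39)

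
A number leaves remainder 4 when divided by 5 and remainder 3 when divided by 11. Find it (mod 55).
M = 5 × 11 = 55. M₁ = 11, y₁ ≡ 1 (mod 5). M₂ = 5, y₂ ≡ 9 (mod 11). k = 4×11×1 + 3×5×9 ≡ 14 (mod 55)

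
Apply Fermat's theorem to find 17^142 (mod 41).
By Fermat: 17^{40} ≡ 1 (mod 41). 142 = 3×40 + 22. So 17^{142} ≡ 17^{22} ≡ 39 (mod 41)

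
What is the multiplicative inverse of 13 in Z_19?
13^(-1) ≡ 3 (mod 19). Verification: 13 × 3 = 39 ≡ 1 (mod 19)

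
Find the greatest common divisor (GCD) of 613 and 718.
1

Using the Euclidean algorithm:
613 = 0 × 718 + 613
718 = 1 × 613 + 105
613 = 5 × 105 + 88
105 = 1 × 88 + 17
88 = 5 × 17 + 3
17 = 5 × 3 + 2
3 = 1 × 2 + 1
2 = 2 × 1 + 0

GCD(613, 718) = 1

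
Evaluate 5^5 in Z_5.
5 ≡ 0 (mod 5). 5 = 4 + 1 (binary 101). Repeated squaring mod 5: 0^1 ≡ 0; 0^2 ≡ 0² = 0 ≡ 0; 0^4 ≡ 0² = 0 ≡ 0. Multiply: 5^5 ≡ 0^4 × 0^1 ≡ 0 × 0 (mod 5): 0 × 0 = 0 ≡ 0. So 5^5 ≡ 0 (mod 5).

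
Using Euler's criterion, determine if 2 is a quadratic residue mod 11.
By Euler's criterion: 2^{5} ≡ 10 (mod 11). Since this equals -1 (≡ 10), 2 is not a QR.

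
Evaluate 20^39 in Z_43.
Using repeated squaring. 39 = 32 + 4 + 2 + 1 (binary 100111). Repeated squaring mod 43: 20^1 ≡ 20; 20^2 ≡ 20² = 400 ≡ 13; 20^4 ≡ 13² = 169 ≡ 40; 20^8 ≡ 40² = 1600 ≡ 9; 20^16 ≡ 9² = 81 ≡ 38; 20^32 ≡ 38² = 1444 ≡ 25. Multiply: 20^39 = 20^32 × 20^4 × 20^2 × 20^1 ≡ 25 × 40 × 13 × 20 (mod 43): 25 × 40 = 1000 ≡ 11; 11 × 13 = 143 ≡ 14; 14 × 20 = 280 ≡ 22. So 20^39 ≡ 22 (mod 43).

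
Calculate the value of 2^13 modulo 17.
Using repeated squaring. 13 = 8 + 4 + 1 (binary 1101). Repeated squaring mod 17: 2^1 ≡ 2; 2^2 ≡ 2² = 4 ≡ 4; 2^4 ≡ 4² = 16 ≡ 16; 2^8 ≡ 16² = 256 ≡ 1. Multiply: 2^13 = 2^8 × 2^4 × 2^1 ≡ 1 × 16 × 2 (mod 17): 1 × 16 = 16 ≡ 16; 16 × 2 = 32 ≡ 15. So 2^13 ≡ 15 (mod 17).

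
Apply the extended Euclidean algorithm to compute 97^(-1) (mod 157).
Extended GCD: 97(34) + 157(-21) = 1. So 97^(-1) ≡ 34 ≡ 34 (mod 157). Verify: 97 × 34 = 3298 ≡ 1 (mod 157)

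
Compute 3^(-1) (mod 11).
3^(-1) ≡ 4 (mod 11). Verification: 3 × 4 = 12 ≡ 1 (mod 11)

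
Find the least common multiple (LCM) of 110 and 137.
15070

First find GCD(110, 137) using the Euclidean algorithm:
110 = 0 × 137 + 110
137 = 1 × 110 + 27
110 = 4 × 27 + 2
27 = 13 × 2 + 1
2 = 2 × 1 + 0
GCD(110, 137) = 1

LCM formula: LCM(a, b) = (a × b) / GCD(a, b)
LCM(110, 137) = (110 × 137) / 1
LCM(110, 137) = 15070 / 1
LCM(110, 137) = 15070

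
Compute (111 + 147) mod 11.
5

(111 + 147) = 258
258 mod 11 = 5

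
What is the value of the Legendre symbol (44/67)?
(44/67) = 44^{33} mod 67 = -1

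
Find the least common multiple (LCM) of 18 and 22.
198

First find GCD(18, 22) using the Euclidean algorithm:
18 = 0 × 22 + 18
22 = 1 × 18 + 4
18 = 4 × 4 + 2
4 = 2 × 2 + 0
GCD(18, 22) = 2

LCM formula: LCM(a, b) = (a × b) / GCD(a, b)
LCM(18, 22) = (18 × 22) / 2
LCM(18, 22) = 396 / 2
LCM(18, 22) = 198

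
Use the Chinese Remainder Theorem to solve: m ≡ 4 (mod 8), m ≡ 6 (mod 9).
M = 8 × 9 = 72. M₁ = 9, y₁ ≡ 1 (mod 8). M₂ = 8, y₂ ≡ 8 (mod 9). m = 4×9×1 + 6×8×8 ≡ 60 (mod 72)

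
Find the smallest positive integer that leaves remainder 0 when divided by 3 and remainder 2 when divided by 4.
M = 3 × 4 = 12. M₁ = 4, y₁ ≡ 1 (mod 3). M₂ = 3, y₂ ≡ 3 (mod 4). z = 0×4×1 + 2×3×3 ≡ 6 (mod 12). The smallest positive such number is 6.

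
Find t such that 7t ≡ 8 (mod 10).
4

Since gcd(7, 10) = 1 divides 8, a solution exists.
Multiply both sides by the inverse of 7 mod 10:
  7^(-1) mod 10 = 3
  x ≡ 3 × 8 ≡ 24 ≡ 4 (mod 10)
Verification: 7 × 4 = 28 = 2 × 10 + 8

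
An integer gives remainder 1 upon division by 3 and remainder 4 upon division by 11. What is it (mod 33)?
M = 3 × 11 = 33. M₁ = 11, y₁ ≡ 2 (mod 3). M₂ = 3, y₂ ≡ 4 (mod 11). z = 1×11×2 + 4×3×4 ≡ 4 (mod 33). The smallest positive such number is 4.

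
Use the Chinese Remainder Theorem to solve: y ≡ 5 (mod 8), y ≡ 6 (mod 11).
M = 8 × 11 = 88. M₁ = 11, y₁ ≡ 3 (mod 8). M₂ = 8, y₂ ≡ 7 (mod 11). y = 5×11×3 + 6×8×7 ≡ 61 (mod 88)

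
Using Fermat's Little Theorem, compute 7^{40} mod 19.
7

By Fermat's Little Theorem, a^(p-1) ≡ 1 (mod p) for prime p and gcd(a, p) = 1
Here p = 19, so 7^18 ≡ 1 (mod 19)
We can reduce the exponent: 40 mod 18 = 4
So 7^40 ≡ 7^4 (mod 19)
Computing: 7^4 mod 19 = 7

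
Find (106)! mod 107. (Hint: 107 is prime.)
By Wilson's theorem, (106)! ≡ -1 ≡ 106 (mod 107)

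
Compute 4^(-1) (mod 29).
22

Using Extended Euclidean Algorithm:
gcd(4, 29) = 1
Bezout coefficients: 4 × -7 + 29 × 1 = 1
So 4 × -7 ≡ 1 (mod 29)
The inverse is -7 mod 29 = 22
Verification: 4 × 22 = 88 = 3 × 29 + 1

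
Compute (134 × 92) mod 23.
0

(134 × 92) = 12328
12328 mod 23 = 0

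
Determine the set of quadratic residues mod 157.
QRs mod 157: {1, 3, 4, 9, 10, 11, 12, 13, 14, 16, 17, 19, 25, 27, 30, 31, 33, 35, 36, 37, 39, 40, 42, 44, 46, 47, 48, 49, 51, 52, 56, 57, 58, 64, 67, 68, 71, 75, 76, 81, 82, 86, 89, 90, 93, 99, 100, 101, 105, 106, 108, 109, 110, 111, 113, 115, 117, 118, 120, 121, 122, 124, 126, 127, 130, 132, 138, 140, 141, 143, 144, 145, 146, 147, 148, 153, 154, 156}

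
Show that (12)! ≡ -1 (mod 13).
(12)! mod 13 = 12. Since this equals -1 (mod 13), Wilson confirms 13 is prime.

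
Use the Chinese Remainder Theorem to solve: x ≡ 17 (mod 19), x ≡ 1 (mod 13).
131

Using the Chinese Remainder Theorem:
M = product of moduli = 247
For equation 1: M_1 = 13, 13 ≡ 13 (mod 19), inverse of 13 mod 19 is 3 (check: 13 × 3 = 39 ≡ 1 (mod 19))
For equation 2: M_2 = 19, 19 ≡ 6 (mod 13), inverse of 19 mod 13 is 11 (check: 6 × 11 = 66 ≡ 1 (mod 13))
Combine: x ≡ Σ r_i×M_i×(M_i⁻¹ mod m_i) = 17×13×3 + 1×19×11 = 663 + 209 = 872
872 mod 247 = 131
x ≡ 131 (mod 247)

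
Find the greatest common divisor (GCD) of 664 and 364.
4

Using the Euclidean algorithm:
664 = 1 × 364 + 300
364 = 1 × 300 + 64
300 = 4 × 64 + 44
64 = 1 × 44 + 20
44 = 2 × 20 + 4
20 = 5 × 4 + 0

GCD(664, 364) = 4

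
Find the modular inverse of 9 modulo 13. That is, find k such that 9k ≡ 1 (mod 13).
3

Using Extended Euclidean Algorithm:
gcd(9, 13) = 1
Bezout coefficients: 9 × 3 + 13 × -2 = 1
So 9 × 3 ≡ 1 (mod 13)
The inverse is 3 mod 13 = 3
Verification: 9 × 3 = 27 = 2 × 13 + 1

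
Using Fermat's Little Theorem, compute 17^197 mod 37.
By Fermat: 17^{36} ≡ 1 (mod 37). 197 ≡ 17 (mod 36). So 17^{197} ≡ 17^{17} ≡ 13 (mod 37)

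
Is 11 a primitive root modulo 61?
p - 1 = 60 has prime divisors 2, 3, 5. Check 11^(60/q) mod 61 for each: 11^(60/2) = 11^30 ≡ 60, 11^(60/3) = 11^20 ≡ 1, 11^(60/5) = 11^12 ≡ 1 (mod 61). Since 11^20 ≡ 1 (mod 61), the order of 11 divides 20 (in fact the order is 4) ≠ 60, so it is not a primitive root.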